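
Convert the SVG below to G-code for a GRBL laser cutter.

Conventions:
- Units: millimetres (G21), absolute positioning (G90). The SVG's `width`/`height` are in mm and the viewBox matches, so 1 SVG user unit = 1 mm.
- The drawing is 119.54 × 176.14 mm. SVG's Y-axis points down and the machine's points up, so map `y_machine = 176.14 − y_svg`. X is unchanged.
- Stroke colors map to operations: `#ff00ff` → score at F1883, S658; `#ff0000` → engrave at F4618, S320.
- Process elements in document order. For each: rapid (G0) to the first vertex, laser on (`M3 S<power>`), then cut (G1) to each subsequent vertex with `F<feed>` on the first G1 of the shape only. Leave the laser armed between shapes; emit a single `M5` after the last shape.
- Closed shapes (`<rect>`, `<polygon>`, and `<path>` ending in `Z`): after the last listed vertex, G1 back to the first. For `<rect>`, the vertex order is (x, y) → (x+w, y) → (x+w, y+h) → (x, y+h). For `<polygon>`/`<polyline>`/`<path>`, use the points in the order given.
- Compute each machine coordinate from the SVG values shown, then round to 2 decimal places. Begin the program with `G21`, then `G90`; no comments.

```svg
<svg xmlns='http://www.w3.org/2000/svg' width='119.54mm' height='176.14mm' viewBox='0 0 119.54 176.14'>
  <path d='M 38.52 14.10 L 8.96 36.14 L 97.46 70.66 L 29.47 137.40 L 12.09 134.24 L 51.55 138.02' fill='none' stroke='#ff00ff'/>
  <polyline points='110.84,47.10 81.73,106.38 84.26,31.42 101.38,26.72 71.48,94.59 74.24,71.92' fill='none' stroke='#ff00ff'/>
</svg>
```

G21
G90
G0 X38.52 Y162.04
M3 S658
G1 X8.96 Y140.00 F1883
G1 X97.46 Y105.48
G1 X29.47 Y38.74
G1 X12.09 Y41.90
G1 X51.55 Y38.12
G0 X110.84 Y129.04
M3 S658
G1 X81.73 Y69.76 F1883
G1 X84.26 Y144.72
G1 X101.38 Y149.42
G1 X71.48 Y81.55
G1 X74.24 Y104.22
M5

viewBox `0 0 119.54 176.14` with mm width/height → 1 unit = 1 mm. Flip: y_m = 176.14 − y_svg.

**Shape 1** — `<path>` open polyline, stroke `#ff00ff` → score (S658, F1883). Machine vertices: (38.52,162.04) → (8.96,140.00) → (97.46,105.48) → (29.47,38.74) → (12.09,41.90) → (51.55,38.12). Open path.

**Shape 2** — `<polyline>` open polyline, stroke `#ff00ff` → score (S658, F1883). Machine vertices: (110.84,129.04) → (81.73,69.76) → (84.26,144.72) → (101.38,149.42) → (71.48,81.55) → (74.24,104.22). Open path.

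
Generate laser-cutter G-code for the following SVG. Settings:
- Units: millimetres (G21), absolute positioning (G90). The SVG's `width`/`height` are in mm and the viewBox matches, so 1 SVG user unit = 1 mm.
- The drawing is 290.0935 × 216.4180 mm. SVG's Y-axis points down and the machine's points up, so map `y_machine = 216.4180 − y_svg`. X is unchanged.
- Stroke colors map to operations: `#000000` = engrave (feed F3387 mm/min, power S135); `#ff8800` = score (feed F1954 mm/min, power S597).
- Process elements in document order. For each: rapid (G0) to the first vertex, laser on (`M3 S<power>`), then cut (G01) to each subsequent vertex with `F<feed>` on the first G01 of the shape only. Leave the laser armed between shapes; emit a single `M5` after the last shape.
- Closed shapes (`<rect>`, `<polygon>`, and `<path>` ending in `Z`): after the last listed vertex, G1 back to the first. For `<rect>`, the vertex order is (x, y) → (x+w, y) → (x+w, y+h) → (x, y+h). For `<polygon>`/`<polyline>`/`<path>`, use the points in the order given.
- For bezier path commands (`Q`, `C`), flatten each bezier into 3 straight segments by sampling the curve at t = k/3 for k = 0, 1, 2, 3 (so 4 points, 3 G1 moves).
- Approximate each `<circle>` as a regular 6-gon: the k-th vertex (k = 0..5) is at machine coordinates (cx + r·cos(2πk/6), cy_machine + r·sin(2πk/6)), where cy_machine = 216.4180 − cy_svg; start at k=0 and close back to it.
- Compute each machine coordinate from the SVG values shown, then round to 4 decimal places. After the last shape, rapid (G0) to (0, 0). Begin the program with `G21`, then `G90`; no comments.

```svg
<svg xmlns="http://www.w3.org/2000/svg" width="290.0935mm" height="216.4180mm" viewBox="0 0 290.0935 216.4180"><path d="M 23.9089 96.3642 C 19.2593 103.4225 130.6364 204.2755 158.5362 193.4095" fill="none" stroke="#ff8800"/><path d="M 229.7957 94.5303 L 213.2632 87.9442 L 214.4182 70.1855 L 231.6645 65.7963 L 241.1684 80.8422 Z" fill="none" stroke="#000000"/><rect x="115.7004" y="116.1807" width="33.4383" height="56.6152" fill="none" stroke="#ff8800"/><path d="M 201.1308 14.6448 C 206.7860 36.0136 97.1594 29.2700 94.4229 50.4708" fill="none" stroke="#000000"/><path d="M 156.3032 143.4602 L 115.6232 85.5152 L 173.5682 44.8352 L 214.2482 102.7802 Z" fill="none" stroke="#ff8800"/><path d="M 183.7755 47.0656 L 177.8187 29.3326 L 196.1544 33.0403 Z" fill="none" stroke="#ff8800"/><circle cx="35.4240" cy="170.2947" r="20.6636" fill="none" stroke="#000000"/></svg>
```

G21
G90
G0 X23.9089 Y120.0538
M3 S597
G01 X50.5458 Y89.3422 F1954
G01 X110.1997 Y41.7705
G01 X158.5362 Y23.0085
G0 X229.7957 Y121.8877
M3 S135
G01 X213.2632 Y128.4738 F3387
G01 X214.4182 Y146.2325
G01 X231.6645 Y150.6217
G01 X241.1684 Y135.5758
G01 X229.7957 Y121.8877
G0 X115.7004 Y100.2373
M3 S597
G01 X149.1387 Y100.2373 F1954
G01 X149.1387 Y43.6221
G01 X115.7004 Y43.6221
G01 X115.7004 Y100.2373
G0 X201.1308 Y201.7732
M3 S135
G01 X176.5873 Y187.6990 F3387
G01 X124.5608 Y179.9094
G01 X94.4229 Y165.9472
G0 X156.3032 Y72.9578
M3 S597
G01 X115.6232 Y130.9028 F1954
G01 X173.5682 Y171.5828
G01 X214.2482 Y113.6378
G01 X156.3032 Y72.9578
G0 X183.7755 Y169.3524
M3 S597
G01 X177.8187 Y187.0854 F1954
G01 X196.1544 Y183.3777
G01 X183.7755 Y169.3524
G0 X56.0876 Y46.1233
M3 S135
G01 X45.7558 Y64.0185 F3387
G01 X25.0922 Y64.0185
G01 X14.7604 Y46.1233
G01 X25.0922 Y28.2281
G01 X45.7558 Y28.2281
G01 X56.0876 Y46.1233
M5
G0 X0.0000 Y0.0000

Since the viewBox matches the mm dimensions, user units are millimetres directly. The only transform is the Y-flip y_m = 216.4180 − y_svg.

Shape 1 is a cubic bezier drawn with `<path>`. Its stroke #ff8800 means score at S597, F1954. After flipping Y the toolpath is (23.9089,120.0538) → (50.5458,89.3422) → (110.1997,41.7705) → (158.5362,23.0085).

Shape 2 is a regular polygon drawn with `<path>`. Its stroke #000000 means engrave at S135, F3387. After flipping Y the toolpath is (229.7957,121.8877) → (213.2632,128.4738) → (214.4182,146.2325) → (231.6645,150.6217) → (241.1684,135.5758) → (229.7957,121.8877), returning to the start.

Shape 3 is a rectangle drawn with `<rect>`. Its stroke #ff8800 means score at S597, F1954. After flipping Y the toolpath is (115.7004,100.2373) → (149.1387,100.2373) → (149.1387,43.6221) → (115.7004,43.6221) → (115.7004,100.2373), returning to the start.

Shape 4 is a cubic bezier drawn with `<path>`. Its stroke #000000 means engrave at S135, F3387. After flipping Y the toolpath is (201.1308,201.7732) → (176.5873,187.6990) → (124.5608,179.9094) → (94.4229,165.9472).

Shape 5 is a regular polygon drawn with `<path>`. Its stroke #ff8800 means score at S597, F1954. After flipping Y the toolpath is (156.3032,72.9578) → (115.6232,130.9028) → (173.5682,171.5828) → (214.2482,113.6378) → (156.3032,72.9578), returning to the start.

Shape 6 is a regular polygon drawn with `<path>`. Its stroke #ff8800 means score at S597, F1954. After flipping Y the toolpath is (183.7755,169.3524) → (177.8187,187.0854) → (196.1544,183.3777) → (183.7755,169.3524), returning to the start.

Shape 7 is a circle drawn with `<circle>`. Its stroke #000000 means engrave at S135, F3387. After flipping Y the toolpath is (56.0876,46.1233) → (45.7558,64.0185) → (25.0922,64.0185) → (14.7604,46.1233) → (25.0922,28.2281) → (45.7558,28.2281) → (56.0876,46.1233), returning to the start.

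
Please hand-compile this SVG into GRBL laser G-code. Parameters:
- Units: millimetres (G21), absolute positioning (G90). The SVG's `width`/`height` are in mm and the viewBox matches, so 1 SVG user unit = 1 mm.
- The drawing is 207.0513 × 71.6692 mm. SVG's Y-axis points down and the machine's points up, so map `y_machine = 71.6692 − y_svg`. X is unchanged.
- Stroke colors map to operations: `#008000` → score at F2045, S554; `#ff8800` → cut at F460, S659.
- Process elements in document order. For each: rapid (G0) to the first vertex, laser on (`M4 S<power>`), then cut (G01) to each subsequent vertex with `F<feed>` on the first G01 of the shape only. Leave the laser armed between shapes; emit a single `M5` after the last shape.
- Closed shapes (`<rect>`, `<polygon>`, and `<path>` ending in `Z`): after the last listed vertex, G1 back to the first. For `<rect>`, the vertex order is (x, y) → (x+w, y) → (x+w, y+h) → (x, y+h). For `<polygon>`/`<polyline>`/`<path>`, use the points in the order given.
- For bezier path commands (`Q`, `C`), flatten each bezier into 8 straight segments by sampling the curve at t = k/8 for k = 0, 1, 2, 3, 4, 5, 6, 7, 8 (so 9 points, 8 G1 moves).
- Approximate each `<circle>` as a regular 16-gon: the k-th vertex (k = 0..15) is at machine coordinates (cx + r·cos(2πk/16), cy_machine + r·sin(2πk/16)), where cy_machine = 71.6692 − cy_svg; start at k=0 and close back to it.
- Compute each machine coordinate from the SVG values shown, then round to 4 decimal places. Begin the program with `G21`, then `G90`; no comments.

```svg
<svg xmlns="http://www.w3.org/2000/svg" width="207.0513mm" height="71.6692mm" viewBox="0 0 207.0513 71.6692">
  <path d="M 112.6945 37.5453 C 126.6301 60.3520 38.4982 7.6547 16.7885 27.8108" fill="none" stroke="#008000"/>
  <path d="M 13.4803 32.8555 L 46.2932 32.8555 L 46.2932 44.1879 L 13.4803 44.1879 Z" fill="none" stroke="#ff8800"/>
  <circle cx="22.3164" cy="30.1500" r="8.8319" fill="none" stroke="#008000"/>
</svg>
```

G21
G90
G0 X112.6945 Y34.1239
M4 S554
G01 X113.4650 Y28.8209 F2045
G01 X106.6412 Y28.8578
G01 X94.1975 Y32.4961
G01 X78.1085 Y37.9972
G01 X60.3486 Y43.6225
G01 X42.8923 Y47.6335
G01 X27.7141 Y48.2917
G01 X16.7885 Y43.8584
G0 X13.4803 Y38.8137
M4 S659
G01 X46.2932 Y38.8137 F460
G01 X46.2932 Y27.4813
G01 X13.4803 Y27.4813
G01 X13.4803 Y38.8137
G0 X31.1483 Y41.5192
M4 S554
G01 X30.4760 Y44.8990 F2045
G01 X28.5615 Y47.7643
G01 X25.6962 Y49.6788
G01 X22.3164 Y50.3511
G01 X18.9366 Y49.6788
G01 X16.0713 Y47.7643
G01 X14.1568 Y44.8990
G01 X13.4845 Y41.5192
G01 X14.1568 Y38.1394
G01 X16.0713 Y35.2741
G01 X18.9366 Y33.3596
G01 X22.3164 Y32.6873
G01 X25.6962 Y33.3596
G01 X28.5615 Y35.2741
G01 X30.4760 Y38.1394
G01 X31.1483 Y41.5192
M5

viewBox `0 0 207.0513 71.6692` with mm width/height → 1 unit = 1 mm. Flip: y_m = 71.6692 − y_svg.

**Shape 1** — `<path>` cubic bezier, stroke `#008000` → score (S554, F2045). Control points (SVG): P0=(112.6945,37.5453), P1=(126.6301,60.3520), P2=(38.4982,7.6547), P3=(16.7885,27.8108); sampled at t=k/8. Machine vertices: (112.6945,34.1239) → (113.4650,28.8209) → (106.6412,28.8578) → (94.1975,32.4961) → (78.1085,37.9972) → (60.3486,43.6225) → (42.8923,47.6335) → (27.7141,48.2917) → (16.7885,43.8584). Open path.

**Shape 2** — `<path>` rectangle, stroke `#ff8800` → cut (S659, F460). Machine vertices: (13.4803,38.8137) → (46.2932,38.8137) → (46.2932,27.4813) → (13.4803,27.4813) → (13.4803,38.8137). Closed: final G1 returns to the first vertex.

**Shape 3** — `<circle>` circle, stroke `#008000` → score (S554, F2045). Machine vertices: (31.1483,41.5192) → (30.4760,44.8990) → (28.5615,47.7643) → (25.6962,49.6788) → (22.3164,50.3511) → (18.9366,49.6788) → (16.0713,47.7643) → (14.1568,44.8990) → (13.4845,41.5192) → (14.1568,38.1394) → (16.0713,35.2741) → (18.9366,33.3596) → (22.3164,32.6873) → (25.6962,33.3596) → (28.5615,35.2741) → (30.4760,38.1394) → (31.1483,41.5192). Closed: final G1 returns to the first vertex.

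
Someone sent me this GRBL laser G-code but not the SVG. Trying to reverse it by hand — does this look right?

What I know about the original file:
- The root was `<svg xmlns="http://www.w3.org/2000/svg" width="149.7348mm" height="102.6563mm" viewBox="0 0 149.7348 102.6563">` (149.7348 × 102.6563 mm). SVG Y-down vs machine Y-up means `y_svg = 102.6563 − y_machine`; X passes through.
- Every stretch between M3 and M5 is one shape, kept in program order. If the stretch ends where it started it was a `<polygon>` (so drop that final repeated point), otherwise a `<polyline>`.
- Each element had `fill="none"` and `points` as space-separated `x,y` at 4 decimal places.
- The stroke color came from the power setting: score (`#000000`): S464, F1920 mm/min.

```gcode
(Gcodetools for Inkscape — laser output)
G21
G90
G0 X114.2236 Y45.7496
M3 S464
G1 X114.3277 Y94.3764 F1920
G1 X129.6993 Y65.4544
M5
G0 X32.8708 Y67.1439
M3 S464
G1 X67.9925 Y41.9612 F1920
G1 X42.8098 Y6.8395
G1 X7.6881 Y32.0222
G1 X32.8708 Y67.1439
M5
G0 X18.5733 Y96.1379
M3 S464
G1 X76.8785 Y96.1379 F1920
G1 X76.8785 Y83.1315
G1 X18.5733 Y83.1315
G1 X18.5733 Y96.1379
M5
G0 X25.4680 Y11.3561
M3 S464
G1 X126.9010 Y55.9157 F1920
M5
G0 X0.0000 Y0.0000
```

<svg xmlns="http://www.w3.org/2000/svg" width="149.7348mm" height="102.6563mm" viewBox="0 0 149.7348 102.6563">
  <polyline points="114.2236,56.9067 114.3277,8.2799 129.6993,37.2019" fill="none" stroke="#000000"/>
  <polygon points="32.8708,35.5124 67.9925,60.6951 42.8098,95.8168 7.6881,70.6341" fill="none" stroke="#000000"/>
  <polygon points="18.5733,6.5184 76.8785,6.5184 76.8785,19.5248 18.5733,19.5248" fill="none" stroke="#000000"/>
  <polyline points="25.4680,91.3002 126.9010,46.7406" fill="none" stroke="#000000"/>
</svg>

Machine Y-up, SVG Y-down with viewBox height 102.6563, so y_svg = 102.6563 − y_machine; X carries over. Every run uses S464, so all elements get stroke `#000000` (score).

Run 1: The run is open, so emit a `<polyline>` with points (Y-flipped): 114.2236,56.9067 114.3277,8.2799 129.6993,37.2019.

Run 2: The run returns to its start, so emit a `<polygon>` with points (Y-flipped): 32.8708,35.5124 67.9925,60.6951 42.8098,95.8168 7.6881,70.6341.

Run 3: The run returns to its start, so emit a `<polygon>` with points (Y-flipped): 18.5733,6.5184 76.8785,6.5184 76.8785,19.5248 18.5733,19.5248.

Run 4: The run is open, so emit a `<polyline>` with points (Y-flipped): 25.4680,91.3002 126.9010,46.7406.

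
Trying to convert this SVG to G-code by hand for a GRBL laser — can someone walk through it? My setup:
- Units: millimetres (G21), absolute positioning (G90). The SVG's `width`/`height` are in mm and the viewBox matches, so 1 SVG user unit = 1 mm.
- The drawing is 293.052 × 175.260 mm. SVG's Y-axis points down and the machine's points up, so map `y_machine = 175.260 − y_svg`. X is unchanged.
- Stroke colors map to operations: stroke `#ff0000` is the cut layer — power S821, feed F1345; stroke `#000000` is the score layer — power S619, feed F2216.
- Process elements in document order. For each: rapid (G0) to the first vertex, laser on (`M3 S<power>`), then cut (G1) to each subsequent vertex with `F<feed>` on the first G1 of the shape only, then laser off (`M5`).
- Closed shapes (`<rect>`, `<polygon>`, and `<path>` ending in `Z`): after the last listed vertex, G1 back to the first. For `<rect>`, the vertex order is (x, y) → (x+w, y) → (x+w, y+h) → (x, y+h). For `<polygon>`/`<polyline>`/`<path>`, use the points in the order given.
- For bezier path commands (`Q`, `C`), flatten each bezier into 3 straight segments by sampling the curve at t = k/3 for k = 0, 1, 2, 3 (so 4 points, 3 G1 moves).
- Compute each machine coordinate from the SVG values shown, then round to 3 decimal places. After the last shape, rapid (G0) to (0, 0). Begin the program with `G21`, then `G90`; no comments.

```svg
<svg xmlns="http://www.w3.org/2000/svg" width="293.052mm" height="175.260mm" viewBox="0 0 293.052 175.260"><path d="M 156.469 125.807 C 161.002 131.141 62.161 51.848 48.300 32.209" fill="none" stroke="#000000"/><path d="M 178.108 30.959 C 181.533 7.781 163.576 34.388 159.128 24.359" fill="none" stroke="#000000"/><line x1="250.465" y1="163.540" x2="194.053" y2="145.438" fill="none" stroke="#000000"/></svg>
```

G21
G90
G0 X156.469 Y49.453
M3 S619
G1 X133.520 Y66.984 F2216
G1 X83.512 Y108.871
G1 X48.300 Y143.051
M5
G0 X178.108 Y144.301
M3 S619
G1 X175.698 Y154.085 F2216
G1 X166.787 Y149.883
G1 X159.128 Y150.901
M5
G0 X250.465 Y11.720
M3 S619
G1 X194.053 Y29.822 F2216
M5
G0 X0.000 Y0.000

1 u = 1 mm; y_m = 175.260 − y.

[1] `<path>` cubic bezier, #000000→score S619 F2216: (156.469,49.453) → (133.520,66.984) → (83.512,108.871) → (48.300,143.051)

[2] `<path>` cubic bezier, #000000→score S619 F2216: (178.108,144.301) → (175.698,154.085) → (166.787,149.883) → (159.128,150.901)

[3] `<line>` line segment, #000000→score S619 F2216: (250.465,11.720) → (194.053,29.822)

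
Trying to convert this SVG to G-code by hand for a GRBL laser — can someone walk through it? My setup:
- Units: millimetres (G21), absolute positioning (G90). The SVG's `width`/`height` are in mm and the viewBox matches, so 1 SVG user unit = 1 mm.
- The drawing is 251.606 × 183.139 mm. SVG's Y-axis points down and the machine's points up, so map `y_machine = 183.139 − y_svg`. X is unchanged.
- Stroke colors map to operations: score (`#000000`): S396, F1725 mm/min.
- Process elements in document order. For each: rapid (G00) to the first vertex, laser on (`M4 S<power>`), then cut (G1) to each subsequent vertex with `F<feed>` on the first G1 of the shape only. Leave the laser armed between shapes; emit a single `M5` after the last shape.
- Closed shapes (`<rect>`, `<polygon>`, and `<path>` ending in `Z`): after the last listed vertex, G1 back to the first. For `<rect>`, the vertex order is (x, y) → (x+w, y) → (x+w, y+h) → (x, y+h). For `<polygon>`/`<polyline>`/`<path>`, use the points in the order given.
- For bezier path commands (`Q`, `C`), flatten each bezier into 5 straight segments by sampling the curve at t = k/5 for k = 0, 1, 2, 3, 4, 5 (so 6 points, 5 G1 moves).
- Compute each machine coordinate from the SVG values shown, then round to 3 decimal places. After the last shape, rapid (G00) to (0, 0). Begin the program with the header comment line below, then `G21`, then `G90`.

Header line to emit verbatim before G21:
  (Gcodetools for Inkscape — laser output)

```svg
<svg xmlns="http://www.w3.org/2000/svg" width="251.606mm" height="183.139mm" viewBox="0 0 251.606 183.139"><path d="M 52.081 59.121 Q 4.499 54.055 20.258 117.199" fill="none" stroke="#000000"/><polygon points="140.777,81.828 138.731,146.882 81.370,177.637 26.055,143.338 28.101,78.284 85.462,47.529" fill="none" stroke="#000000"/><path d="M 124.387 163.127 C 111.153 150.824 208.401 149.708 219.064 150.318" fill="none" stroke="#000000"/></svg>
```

(Gcodetools for Inkscape — laser output)
G21
G90
G00 X52.081 Y124.018
M4 S396
G1 X35.582 Y123.316 F1725
G1 X24.150 Y117.157
G1 X17.785 Y105.542
G1 X16.488 Y88.469
G1 X20.258 Y65.940
G00 X140.777 Y101.311
M4 S396
G1 X138.731 Y36.257 F1725
G1 X81.370 Y5.502
G1 X26.055 Y39.801
G1 X28.101 Y104.855
G1 X85.462 Y135.610
G1 X140.777 Y101.311
G00 X124.387 Y20.012
M4 S396
G1 X128.128 Y26.127 F1725
G1 X148.925 Y30.011
G1 X177.320 Y32.119
G1 X203.853 Y32.904
G1 X219.064 Y32.821
M5
G00 X0.000 Y0.000

viewBox `0 0 251.606 183.139` with mm width/height → 1 unit = 1 mm. Flip: y_m = 183.139 − y_svg.

**Shape 1** — `<path>` quadratic bezier, stroke `#000000` → score (S396, F1725). Control points (SVG): P0=(52.081,59.121), P1=(4.499,54.055), P2=(20.258,117.199); sampled at t=k/5. Machine vertices: (52.081,124.018) → (35.582,123.316) → (24.150,117.157) → (17.785,105.542) → (16.488,88.469) → (20.258,65.940). Open path.

**Shape 2** — `<polygon>` regular polygon, stroke `#000000` → score (S396, F1725). Machine vertices: (140.777,101.311) → (138.731,36.257) → (81.370,5.502) → (26.055,39.801) → (28.101,104.855) → (85.462,135.610) → (140.777,101.311). Closed: final G1 returns to the first vertex.

**Shape 3** — `<path>` cubic bezier, stroke `#000000` → score (S396, F1725). Control points (SVG): P0=(124.387,163.127), P1=(111.153,150.824), P2=(208.401,149.708), P3=(219.064,150.318); sampled at t=k/5. Machine vertices: (124.387,20.012) → (128.128,26.127) → (148.925,30.011) → (177.320,32.119) → (203.853,32.904) → (219.064,32.821). Open path.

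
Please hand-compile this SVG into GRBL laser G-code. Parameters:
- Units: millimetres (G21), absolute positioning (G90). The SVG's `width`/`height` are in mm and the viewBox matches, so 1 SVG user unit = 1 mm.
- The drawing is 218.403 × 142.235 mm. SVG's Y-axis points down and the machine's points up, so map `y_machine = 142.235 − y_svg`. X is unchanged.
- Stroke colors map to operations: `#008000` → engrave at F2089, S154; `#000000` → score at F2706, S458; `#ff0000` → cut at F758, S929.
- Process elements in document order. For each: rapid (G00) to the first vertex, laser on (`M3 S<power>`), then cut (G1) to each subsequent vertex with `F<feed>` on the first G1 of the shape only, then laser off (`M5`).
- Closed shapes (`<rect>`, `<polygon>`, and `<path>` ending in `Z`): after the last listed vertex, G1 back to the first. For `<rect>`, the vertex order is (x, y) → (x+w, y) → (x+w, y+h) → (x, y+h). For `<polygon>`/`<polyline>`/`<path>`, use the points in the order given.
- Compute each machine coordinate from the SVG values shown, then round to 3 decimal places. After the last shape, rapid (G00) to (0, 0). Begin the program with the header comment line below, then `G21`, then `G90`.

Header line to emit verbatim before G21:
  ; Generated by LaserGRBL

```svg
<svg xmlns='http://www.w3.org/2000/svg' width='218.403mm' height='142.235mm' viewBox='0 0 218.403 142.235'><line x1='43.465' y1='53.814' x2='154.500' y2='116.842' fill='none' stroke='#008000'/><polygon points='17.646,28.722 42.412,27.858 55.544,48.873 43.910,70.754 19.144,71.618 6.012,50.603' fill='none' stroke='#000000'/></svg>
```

; Generated by LaserGRBL
G21
G90
G00 X43.465 Y88.421
M3 S154
G1 X154.500 Y25.393 F2089
M5
G00 X17.646 Y113.513
M3 S458
G1 X42.412 Y114.377 F2706
G1 X55.544 Y93.362
G1 X43.910 Y71.481
G1 X19.144 Y70.617
G1 X6.012 Y91.632
G1 X17.646 Y113.513
M5
G00 X0.000 Y0.000

viewBox `0 0 218.403 142.235` with mm width/height → 1 unit = 1 mm. Flip: y_m = 142.235 − y_svg.

**Shape 1** — `<line>` line segment, stroke `#008000` → engrave (S154, F2089). Machine vertices: (43.465,88.421) → (154.500,25.393). Open path.

**Shape 2** — `<polygon>` regular polygon, stroke `#000000` → score (S458, F2706). Machine vertices: (17.646,113.513) → (42.412,114.377) → (55.544,93.362) → (43.910,71.481) → (19.144,70.617) → (6.012,91.632) → (17.646,113.513). Closed: final G1 returns to the first vertex.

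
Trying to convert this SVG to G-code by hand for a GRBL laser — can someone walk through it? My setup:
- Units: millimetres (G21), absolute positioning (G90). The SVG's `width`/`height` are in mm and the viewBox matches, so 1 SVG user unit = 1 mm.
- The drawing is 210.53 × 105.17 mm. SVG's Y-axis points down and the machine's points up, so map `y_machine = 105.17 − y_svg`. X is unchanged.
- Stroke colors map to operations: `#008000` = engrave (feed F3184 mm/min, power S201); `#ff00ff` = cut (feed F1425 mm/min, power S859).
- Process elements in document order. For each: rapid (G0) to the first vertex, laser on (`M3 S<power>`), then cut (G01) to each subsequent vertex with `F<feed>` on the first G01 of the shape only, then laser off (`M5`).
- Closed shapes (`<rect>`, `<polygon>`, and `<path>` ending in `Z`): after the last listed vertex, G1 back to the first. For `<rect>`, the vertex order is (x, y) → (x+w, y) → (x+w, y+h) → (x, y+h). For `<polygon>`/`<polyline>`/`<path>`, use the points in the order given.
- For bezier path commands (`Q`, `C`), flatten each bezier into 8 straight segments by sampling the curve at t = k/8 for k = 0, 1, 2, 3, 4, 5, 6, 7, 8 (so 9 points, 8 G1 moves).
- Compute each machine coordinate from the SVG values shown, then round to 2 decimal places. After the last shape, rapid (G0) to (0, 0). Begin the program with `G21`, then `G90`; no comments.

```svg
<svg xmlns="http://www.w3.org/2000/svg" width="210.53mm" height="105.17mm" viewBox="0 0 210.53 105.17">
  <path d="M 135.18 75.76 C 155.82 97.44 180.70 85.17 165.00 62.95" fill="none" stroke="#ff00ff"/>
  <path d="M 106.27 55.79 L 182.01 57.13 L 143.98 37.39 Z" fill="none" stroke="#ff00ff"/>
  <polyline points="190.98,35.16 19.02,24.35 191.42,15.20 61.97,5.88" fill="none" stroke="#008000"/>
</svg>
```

G21
G90
G0 X135.18 Y29.41
M3 S859
G01 X143.03 Y22.82 F1425
G01 X150.75 Y19.14
G01 X157.83 Y18.08
G01 X163.72 Y19.35
G01 X167.91 Y22.69
G01 X169.87 Y27.80
G01 X169.07 Y34.40
G01 X165.00 Y42.22
M5
G0 X106.27 Y49.38
M3 S859
G01 X182.01 Y48.04 F1425
G01 X143.98 Y67.78
G01 X106.27 Y49.38
M5
G0 X190.98 Y70.01
M3 S201
G01 X19.02 Y80.82 F3184
G01 X191.42 Y89.97
G01 X61.97 Y99.29
M5
G0 X0.00 Y0.00

Since the viewBox matches the mm dimensions, user units are millimetres directly. The only transform is the Y-flip y_m = 105.17 − y_svg.

Shape 1 is a cubic bezier drawn with `<path>`. Its stroke #ff00ff means cut at S859, F1425. After flipping Y the toolpath is (135.18,29.41) → (143.03,22.82) → (150.75,19.14) → (157.83,18.08) → (163.72,19.35) → (167.91,22.69) → (169.87,27.80) → (169.07,34.40) → (165.00,42.22).

Shape 2 is a closed polygon drawn with `<path>`. Its stroke #ff00ff means cut at S859, F1425. After flipping Y the toolpath is (106.27,49.38) → (182.01,48.04) → (143.98,67.78) → (106.27,49.38), returning to the start.

Shape 3 is a open polyline drawn with `<polyline>`. Its stroke #008000 means engrave at S201, F3184. After flipping Y the toolpath is (190.98,70.01) → (19.02,80.82) → (191.42,89.97) → (61.97,99.29).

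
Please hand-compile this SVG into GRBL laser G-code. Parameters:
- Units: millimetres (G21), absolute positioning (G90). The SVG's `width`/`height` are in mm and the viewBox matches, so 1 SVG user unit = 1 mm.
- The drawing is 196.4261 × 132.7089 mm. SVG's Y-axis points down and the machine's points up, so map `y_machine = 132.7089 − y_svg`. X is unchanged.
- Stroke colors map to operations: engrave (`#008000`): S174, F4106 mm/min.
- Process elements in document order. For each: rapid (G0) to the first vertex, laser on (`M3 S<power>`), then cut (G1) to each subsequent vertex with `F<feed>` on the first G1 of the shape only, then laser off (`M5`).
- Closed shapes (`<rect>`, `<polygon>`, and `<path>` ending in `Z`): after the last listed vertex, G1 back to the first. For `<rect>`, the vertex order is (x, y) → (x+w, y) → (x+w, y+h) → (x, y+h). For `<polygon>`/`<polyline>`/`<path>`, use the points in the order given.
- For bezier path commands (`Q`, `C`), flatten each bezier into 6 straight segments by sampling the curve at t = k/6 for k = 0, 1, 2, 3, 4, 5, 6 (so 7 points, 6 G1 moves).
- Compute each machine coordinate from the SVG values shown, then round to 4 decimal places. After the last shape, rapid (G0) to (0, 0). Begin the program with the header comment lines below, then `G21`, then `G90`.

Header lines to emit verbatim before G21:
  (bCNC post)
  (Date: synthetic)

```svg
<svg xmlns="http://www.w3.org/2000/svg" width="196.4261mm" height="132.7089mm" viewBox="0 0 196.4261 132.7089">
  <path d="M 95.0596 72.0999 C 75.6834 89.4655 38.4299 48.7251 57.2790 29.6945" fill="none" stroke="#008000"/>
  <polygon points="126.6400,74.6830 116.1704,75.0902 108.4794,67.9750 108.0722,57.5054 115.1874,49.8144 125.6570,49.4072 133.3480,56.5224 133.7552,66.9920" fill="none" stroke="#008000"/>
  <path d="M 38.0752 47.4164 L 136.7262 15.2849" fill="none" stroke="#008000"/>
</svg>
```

(bCNC post)
(Date: synthetic)
G21
G90
G0 X95.0596 Y60.6090
M3 S174
G1 X84.2242 Y56.3988 F4106
G1 X72.4643 Y59.6559
G1 X61.8348 Y68.1631
G1 X54.3908 Y79.7033
G1 X52.1872 Y92.0595
G1 X57.2790 Y103.0144
M5
G0 X126.6400 Y58.0259
M3 S174
G1 X116.1704 Y57.6187 F4106
G1 X108.4794 Y64.7339
G1 X108.0722 Y75.2035
G1 X115.1874 Y82.8945
G1 X125.6570 Y83.3017
G1 X133.3480 Y76.1865
G1 X133.7552 Y65.7169
G1 X126.6400 Y58.0259
M5
G0 X38.0752 Y85.2925
M3 S174
G1 X136.7262 Y117.4240 F4106
M5
G0 X0.0000 Y0.0000

viewBox `0 0 196.4261 132.7089` with mm width/height → 1 unit = 1 mm. Flip: y_m = 132.7089 − y_svg.

**Shape 1** — `<path>` cubic bezier, stroke `#008000` → engrave (S174, F4106). Control points (SVG): P0=(95.0596,72.0999), P1=(75.6834,89.4655), P2=(38.4299,48.7251), P3=(57.2790,29.6945); sampled at t=k/6. Machine vertices: (95.0596,60.6090) → (84.2242,56.3988) → (72.4643,59.6559) → (61.8348,68.1631) → (54.3908,79.7033) → (52.1872,92.0595) → (57.2790,103.0144). Open path.

**Shape 2** — `<polygon>` regular polygon, stroke `#008000` → engrave (S174, F4106). Machine vertices: (126.6400,58.0259) → (116.1704,57.6187) → (108.4794,64.7339) → (108.0722,75.2035) → (115.1874,82.8945) → (125.6570,83.3017) → (133.3480,76.1865) → (133.7552,65.7169) → (126.6400,58.0259). Closed: final G1 returns to the first vertex.

**Shape 3** — `<path>` line segment, stroke `#008000` → engrave (S174, F4106). Machine vertices: (38.0752,85.2925) → (136.7262,117.4240). Open path.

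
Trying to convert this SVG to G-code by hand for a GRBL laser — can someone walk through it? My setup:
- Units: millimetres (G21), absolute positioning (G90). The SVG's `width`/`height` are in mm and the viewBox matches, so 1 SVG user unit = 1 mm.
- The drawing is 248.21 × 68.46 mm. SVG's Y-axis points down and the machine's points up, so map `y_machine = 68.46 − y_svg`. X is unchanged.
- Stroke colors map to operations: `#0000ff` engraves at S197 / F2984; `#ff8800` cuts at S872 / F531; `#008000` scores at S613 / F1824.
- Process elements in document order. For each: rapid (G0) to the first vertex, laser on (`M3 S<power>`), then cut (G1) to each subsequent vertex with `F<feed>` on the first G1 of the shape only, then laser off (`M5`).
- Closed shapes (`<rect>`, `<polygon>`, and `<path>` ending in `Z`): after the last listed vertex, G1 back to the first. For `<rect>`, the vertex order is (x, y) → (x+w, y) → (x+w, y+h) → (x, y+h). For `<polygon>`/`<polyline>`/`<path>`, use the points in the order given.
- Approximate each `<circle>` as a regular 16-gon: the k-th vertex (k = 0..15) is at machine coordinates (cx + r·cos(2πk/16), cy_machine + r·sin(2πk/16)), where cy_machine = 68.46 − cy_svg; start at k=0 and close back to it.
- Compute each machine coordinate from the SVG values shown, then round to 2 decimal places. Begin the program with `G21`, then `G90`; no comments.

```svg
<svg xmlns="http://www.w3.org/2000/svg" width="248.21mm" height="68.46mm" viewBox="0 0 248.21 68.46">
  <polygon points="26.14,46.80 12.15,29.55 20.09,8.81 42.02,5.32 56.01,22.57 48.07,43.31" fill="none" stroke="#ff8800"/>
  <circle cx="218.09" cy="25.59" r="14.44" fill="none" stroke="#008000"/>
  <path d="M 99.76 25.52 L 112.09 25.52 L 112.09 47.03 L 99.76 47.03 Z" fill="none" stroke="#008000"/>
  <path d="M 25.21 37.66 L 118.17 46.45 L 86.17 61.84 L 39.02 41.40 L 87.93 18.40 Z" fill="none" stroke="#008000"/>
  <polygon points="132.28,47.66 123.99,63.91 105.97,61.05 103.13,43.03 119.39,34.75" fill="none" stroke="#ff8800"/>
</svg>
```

G21
G90
G0 X26.14 Y21.66
M3 S872
G1 X12.15 Y38.91 F531
G1 X20.09 Y59.65
G1 X42.02 Y63.14
G1 X56.01 Y45.89
G1 X48.07 Y25.15
G1 X26.14 Y21.66
M5
G0 X232.53 Y42.87
M3 S613
G1 X231.43 Y48.40 F1824
G1 X228.30 Y53.08
G1 X223.62 Y56.21
G1 X218.09 Y57.31
G1 X212.56 Y56.21
G1 X207.88 Y53.08
G1 X204.75 Y48.40
G1 X203.65 Y42.87
G1 X204.75 Y37.34
G1 X207.88 Y32.66
G1 X212.56 Y29.53
G1 X218.09 Y28.43
G1 X223.62 Y29.53
G1 X228.30 Y32.66
G1 X231.43 Y37.34
G1 X232.53 Y42.87
M5
G0 X99.76 Y42.94
M3 S613
G1 X112.09 Y42.94 F1824
G1 X112.09 Y21.43
G1 X99.76 Y21.43
G1 X99.76 Y42.94
M5
G0 X25.21 Y30.80
M3 S613
G1 X118.17 Y22.01 F1824
G1 X86.17 Y6.62
G1 X39.02 Y27.06
G1 X87.93 Y50.06
G1 X25.21 Y30.80
M5
G0 X132.28 Y20.80
M3 S872
G1 X123.99 Y4.55 F531
G1 X105.97 Y7.41
G1 X103.13 Y25.43
G1 X119.39 Y33.71
G1 X132.28 Y20.80
M5

viewBox `0 0 248.21 68.46` with mm width/height → 1 unit = 1 mm. Flip: y_m = 68.46 − y_svg.

**Shape 1** — `<polygon>` regular polygon, stroke `#ff8800` → cut (S872, F531). Machine vertices: (26.14,21.66) → (12.15,38.91) → (20.09,59.65) → (42.02,63.14) → (56.01,45.89) → (48.07,25.15) → (26.14,21.66). Closed: final G1 returns to the first vertex.

**Shape 2** — `<circle>` circle, stroke `#008000` → score (S613, F1824). Machine vertices: (232.53,42.87) → (231.43,48.40) → (228.30,53.08) → (223.62,56.21) → (218.09,57.31) → (212.56,56.21) → (207.88,53.08) → (204.75,48.40) → (203.65,42.87) → (204.75,37.34) → (207.88,32.66) → (212.56,29.53) → (218.09,28.43) → (223.62,29.53) → (228.30,32.66) → (231.43,37.34) → (232.53,42.87). Closed: final G1 returns to the first vertex.

**Shape 3** — `<path>` rectangle, stroke `#008000` → score (S613, F1824). Machine vertices: (99.76,42.94) → (112.09,42.94) → (112.09,21.43) → (99.76,21.43) → (99.76,42.94). Closed: final G1 returns to the first vertex.

**Shape 4** — `<path>` closed polygon, stroke `#008000` → score (S613, F1824). Machine vertices: (25.21,30.80) → (118.17,22.01) → (86.17,6.62) → (39.02,27.06) → (87.93,50.06) → (25.21,30.80). Closed: final G1 returns to the first vertex.

**Shape 5** — `<polygon>` regular polygon, stroke `#ff8800` → cut (S872, F531). Machine vertices: (132.28,20.80) → (123.99,4.55) → (105.97,7.41) → (103.13,25.43) → (119.39,33.71) → (132.28,20.80). Closed: final G1 returns to the first vertex.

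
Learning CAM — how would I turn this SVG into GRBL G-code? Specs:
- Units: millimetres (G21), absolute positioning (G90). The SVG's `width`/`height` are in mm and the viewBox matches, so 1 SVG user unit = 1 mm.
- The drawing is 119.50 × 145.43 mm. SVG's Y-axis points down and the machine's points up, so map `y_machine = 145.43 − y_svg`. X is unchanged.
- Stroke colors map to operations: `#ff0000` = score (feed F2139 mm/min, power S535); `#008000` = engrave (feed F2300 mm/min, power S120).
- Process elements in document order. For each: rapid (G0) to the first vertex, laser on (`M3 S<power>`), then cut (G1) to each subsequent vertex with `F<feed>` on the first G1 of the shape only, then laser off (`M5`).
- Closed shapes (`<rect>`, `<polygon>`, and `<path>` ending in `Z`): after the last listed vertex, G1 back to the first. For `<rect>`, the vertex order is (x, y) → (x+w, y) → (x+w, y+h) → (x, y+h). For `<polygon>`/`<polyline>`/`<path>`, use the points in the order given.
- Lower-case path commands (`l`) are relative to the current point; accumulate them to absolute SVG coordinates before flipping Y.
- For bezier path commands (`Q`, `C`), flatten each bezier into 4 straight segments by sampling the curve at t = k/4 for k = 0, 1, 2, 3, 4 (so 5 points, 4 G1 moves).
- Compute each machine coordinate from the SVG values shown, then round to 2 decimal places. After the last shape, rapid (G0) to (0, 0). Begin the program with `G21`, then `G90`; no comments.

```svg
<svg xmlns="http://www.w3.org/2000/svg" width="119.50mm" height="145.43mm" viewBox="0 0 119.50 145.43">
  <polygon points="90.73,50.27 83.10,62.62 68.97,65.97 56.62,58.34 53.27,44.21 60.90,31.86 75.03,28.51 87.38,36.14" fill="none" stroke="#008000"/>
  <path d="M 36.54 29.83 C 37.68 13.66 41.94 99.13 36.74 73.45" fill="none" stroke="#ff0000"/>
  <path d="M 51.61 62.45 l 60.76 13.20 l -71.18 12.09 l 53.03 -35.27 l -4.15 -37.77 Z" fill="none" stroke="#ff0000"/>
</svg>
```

G21
G90
G0 X90.73 Y95.16
M3 S120
G1 X83.10 Y82.81 F2300
G1 X68.97 Y79.46
G1 X56.62 Y87.09
G1 X53.27 Y101.22
G1 X60.90 Y113.57
G1 X75.03 Y116.92
G1 X87.38 Y109.29
G1 X90.73 Y95.16
M5
G0 X36.54 Y115.60
M3 S535
G1 X37.78 Y111.99 F2139
G1 X39.02 Y90.22
G1 X39.06 Y70.24
G1 X36.74 Y71.98
M5
G0 X51.61 Y82.98
M3 S535
G1 X112.37 Y69.78 F2139
G1 X41.19 Y57.69
G1 X94.22 Y92.96
G1 X90.07 Y130.73
G1 X51.61 Y82.98
M5
G0 X0.00 Y0.00

1 u = 1 mm; y_m = 145.43 − y.

[1] `<polygon>` regular polygon, #008000→engrave S120 F2300: (90.73,95.16) → (83.10,82.81) → (68.97,79.46) → (56.62,87.09) → (53.27,101.22) → (60.90,113.57) → (75.03,116.92) → (87.38,109.29) → (90.73,95.16) (closed)

[2] `<path>` cubic bezier, #ff0000→score S535 F2139: (36.54,115.60) → (37.78,111.99) → (39.02,90.22) → (39.06,70.24) → (36.74,71.98)

[3] `<path>` closed polygon, #ff0000→score S535 F2139: (51.61,82.98) → (112.37,69.78) → (41.19,57.69) → (94.22,92.96) → (90.07,130.73) → (51.61,82.98) (closed)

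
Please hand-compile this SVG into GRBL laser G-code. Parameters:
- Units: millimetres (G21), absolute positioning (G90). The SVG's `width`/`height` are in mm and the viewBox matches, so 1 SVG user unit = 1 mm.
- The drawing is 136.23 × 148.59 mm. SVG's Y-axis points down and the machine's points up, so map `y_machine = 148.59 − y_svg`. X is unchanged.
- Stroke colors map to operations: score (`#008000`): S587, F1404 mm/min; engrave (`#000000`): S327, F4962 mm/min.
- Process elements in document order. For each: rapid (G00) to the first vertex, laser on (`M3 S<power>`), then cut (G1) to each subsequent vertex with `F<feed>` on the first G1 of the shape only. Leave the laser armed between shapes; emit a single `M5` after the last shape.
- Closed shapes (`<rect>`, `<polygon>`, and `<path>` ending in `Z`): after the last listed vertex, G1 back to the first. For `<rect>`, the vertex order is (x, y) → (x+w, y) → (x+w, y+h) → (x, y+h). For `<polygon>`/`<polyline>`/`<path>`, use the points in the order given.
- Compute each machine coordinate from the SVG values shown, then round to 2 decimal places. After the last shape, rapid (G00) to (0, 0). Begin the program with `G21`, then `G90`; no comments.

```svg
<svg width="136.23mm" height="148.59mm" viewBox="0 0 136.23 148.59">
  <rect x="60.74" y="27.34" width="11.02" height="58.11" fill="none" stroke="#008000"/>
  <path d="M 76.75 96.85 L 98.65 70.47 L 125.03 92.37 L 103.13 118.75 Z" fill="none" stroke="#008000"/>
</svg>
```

G21
G90
G00 X60.74 Y121.25
M3 S587
G1 X71.76 Y121.25 F1404
G1 X71.76 Y63.14
G1 X60.74 Y63.14
G1 X60.74 Y121.25
G00 X76.75 Y51.74
M3 S587
G1 X98.65 Y78.12 F1404
G1 X125.03 Y56.22
G1 X103.13 Y29.84
G1 X76.75 Y51.74
M5
G00 X0.00 Y0.00

viewBox `0 0 136.23 148.59` with mm width/height → 1 unit = 1 mm. Flip: y_m = 148.59 − y_svg.

**Shape 1** — `<rect>` rectangle, stroke `#008000` → score (S587, F1404). Machine vertices: (60.74,121.25) → (71.76,121.25) → (71.76,63.14) → (60.74,63.14) → (60.74,121.25). Closed: final G1 returns to the first vertex.

**Shape 2** — `<path>` regular polygon, stroke `#008000` → score (S587, F1404). Machine vertices: (76.75,51.74) → (98.65,78.12) → (125.03,56.22) → (103.13,29.84) → (76.75,51.74). Closed: final G1 returns to the first vertex.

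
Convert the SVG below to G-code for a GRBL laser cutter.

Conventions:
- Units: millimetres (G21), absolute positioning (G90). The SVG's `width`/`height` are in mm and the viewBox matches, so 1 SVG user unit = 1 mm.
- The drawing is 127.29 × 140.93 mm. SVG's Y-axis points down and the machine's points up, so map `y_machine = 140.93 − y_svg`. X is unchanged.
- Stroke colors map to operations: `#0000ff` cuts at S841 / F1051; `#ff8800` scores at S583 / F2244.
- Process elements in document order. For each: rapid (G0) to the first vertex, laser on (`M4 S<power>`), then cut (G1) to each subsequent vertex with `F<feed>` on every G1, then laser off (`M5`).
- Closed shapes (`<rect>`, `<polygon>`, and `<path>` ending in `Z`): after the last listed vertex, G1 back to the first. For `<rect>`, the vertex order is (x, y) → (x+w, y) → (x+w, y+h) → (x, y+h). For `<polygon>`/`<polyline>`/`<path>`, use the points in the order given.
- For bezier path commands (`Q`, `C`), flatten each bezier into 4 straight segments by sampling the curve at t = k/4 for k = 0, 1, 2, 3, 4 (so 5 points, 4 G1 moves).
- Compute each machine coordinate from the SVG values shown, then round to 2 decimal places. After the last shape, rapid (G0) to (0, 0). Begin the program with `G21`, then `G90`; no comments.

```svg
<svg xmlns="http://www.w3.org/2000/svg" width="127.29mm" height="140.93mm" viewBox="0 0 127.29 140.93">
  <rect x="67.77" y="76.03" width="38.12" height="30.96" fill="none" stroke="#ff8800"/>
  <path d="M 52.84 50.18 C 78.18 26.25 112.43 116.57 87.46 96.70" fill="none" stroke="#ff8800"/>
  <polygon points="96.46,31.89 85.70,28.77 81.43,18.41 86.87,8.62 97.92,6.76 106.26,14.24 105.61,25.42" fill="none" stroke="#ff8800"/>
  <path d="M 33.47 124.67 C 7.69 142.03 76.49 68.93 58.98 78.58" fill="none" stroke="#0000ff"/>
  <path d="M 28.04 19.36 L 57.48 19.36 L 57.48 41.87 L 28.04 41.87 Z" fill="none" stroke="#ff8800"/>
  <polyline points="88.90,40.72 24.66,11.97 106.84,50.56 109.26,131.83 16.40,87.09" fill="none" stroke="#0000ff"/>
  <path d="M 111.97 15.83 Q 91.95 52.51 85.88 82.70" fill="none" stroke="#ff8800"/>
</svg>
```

G21
G90
G0 X67.77 Y64.90
M4 S583
G1 X105.89 Y64.90 F2244
G1 X105.89 Y33.94 F2244
G1 X67.77 Y33.94 F2244
G1 X67.77 Y64.90 F2244
M5
G0 X52.84 Y90.75
M4 S583
G1 X72.45 Y90.78 F2244
G1 X89.02 Y69.01 F2244
G1 X96.15 Y46.48 F2244
G1 X87.46 Y44.23 F2244
M5
G0 X96.46 Y109.04
M4 S583
G1 X85.70 Y112.16 F2244
G1 X81.43 Y122.52 F2244
G1 X86.87 Y132.31 F2244
G1 X97.92 Y134.17 F2244
G1 X106.26 Y126.69 F2244
G1 X105.61 Y115.51 F2244
G1 X96.46 Y109.04 F2244
M5
G0 X33.47 Y16.26
M4 S841
G1 X29.04 Y17.49 F1051
G1 X43.12 Y36.41 F1051
G1 X58.76 Y56.78 F1051
G1 X58.98 Y62.35 F1051
M5
G0 X28.04 Y121.57
M4 S583
G1 X57.48 Y121.57 F2244
G1 X57.48 Y99.06 F2244
G1 X28.04 Y99.06 F2244
G1 X28.04 Y121.57 F2244
M5
G0 X88.90 Y100.21
M4 S841
G1 X24.66 Y128.96 F1051
G1 X106.84 Y90.37 F1051
G1 X109.26 Y9.10 F1051
G1 X16.40 Y53.84 F1051
M5
G0 X111.97 Y125.10
M4 S583
G1 X102.83 Y107.17 F2244
G1 X95.44 Y90.04 F2244
G1 X89.79 Y73.73 F2244
G1 X85.88 Y58.23 F2244
M5
G0 X0.00 Y0.00

1 u = 1 mm; y_m = 140.93 − y.

[1] `<rect>` rectangle, #ff8800→score S583 F2244: (67.77,64.90) → (105.89,64.90) → (105.89,33.94) → (67.77,33.94) → (67.77,64.90) (closed)

[2] `<path>` cubic bezier, #ff8800→score S583 F2244: (52.84,90.75) → (72.45,90.78) → (89.02,69.01) → (96.15,46.48) → (87.46,44.23)

[3] `<polygon>` regular polygon, #ff8800→score S583 F2244: (96.46,109.04) → (85.70,112.16) → (81.43,122.52) → (86.87,132.31) → (97.92,134.17) → (106.26,126.69) → (105.61,115.51) → (96.46,109.04) (closed)

[4] `<path>` cubic bezier, #0000ff→cut S841 F1051: (33.47,16.26) → (29.04,17.49) → (43.12,36.41) → (58.76,56.78) → (58.98,62.35)

[5] `<path>` rectangle, #ff8800→score S583 F2244: (28.04,121.57) → (57.48,121.57) → (57.48,99.06) → (28.04,99.06) → (28.04,121.57) (closed)

[6] `<polyline>` open polyline, #0000ff→cut S841 F1051: (88.90,100.21) → (24.66,128.96) → (106.84,90.37) → (109.26,9.10) → (16.40,53.84)

[7] `<path>` quadratic bezier, #ff8800→score S583 F2244: (111.97,125.10) → (102.83,107.17) → (95.44,90.04) → (89.79,73.73) → (85.88,58.23)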